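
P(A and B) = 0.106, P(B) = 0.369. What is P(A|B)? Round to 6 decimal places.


P(A|B) = P(A and B) / P(B) = 0.106 / 0.369 = 106/369 ≈ 0.28726287

0.287263


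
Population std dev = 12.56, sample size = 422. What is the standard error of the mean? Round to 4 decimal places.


SE = sigma / sqrt(n)
sqrt(422) ≈ 20.542639
SE = 12.56 / 20.542639 ≈ 0.611411

0.6114


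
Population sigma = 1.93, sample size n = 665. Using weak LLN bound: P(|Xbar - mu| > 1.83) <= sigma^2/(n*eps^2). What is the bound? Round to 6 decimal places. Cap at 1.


bound = min(1, sigma^2/(n*eps^2))
sigma^2 = 1.93^2 = 3.7249
n*eps^2 = 665 * 1.83^2 = 665 * 3.3489 = 2227.0185
sigma^2/(n*eps^2) = 3.7249 / 2227.0185 ≈ 0.00167259

0.001673


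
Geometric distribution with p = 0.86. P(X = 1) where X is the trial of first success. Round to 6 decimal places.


P = (1-p)^(k-1) * p
(1-p)^(k-1) = 0.14^0 = 1
P = 1 * 0.86 = 0.86

0.860000


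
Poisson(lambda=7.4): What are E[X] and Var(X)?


E[X] = Var(X) = lambda = 7.4

7.4, 7.4


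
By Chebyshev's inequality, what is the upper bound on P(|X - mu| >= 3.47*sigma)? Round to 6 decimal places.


P <= 1/k^2
k^2 = 3.47^2 = 12.0409
1/k^2 = 1 / 12.0409 ≈ 0.08305027

0.083050


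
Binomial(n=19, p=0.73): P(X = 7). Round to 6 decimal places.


P = C(n,k) * p^k * (1-p)^(n-k)
C(19,7) = 50388
p^k = 0.73^7 ≈ 0.1104740
(1-p)^(n-k) = 0.27^12 ≈ 0.0000001500946
P = 50388 * 0.1104740 * 0.0000001500946 ≈ 0.000836

0.000836


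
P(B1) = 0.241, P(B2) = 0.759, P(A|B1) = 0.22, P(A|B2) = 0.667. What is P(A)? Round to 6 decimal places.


P(A) = P(A|B1)*P(B1) + P(A|B2)*P(B2)
P(A|B1)*P(B1) = 0.22 * 0.241 = 0.05302
P(A|B2)*P(B2) = 0.667 * 0.759 = 0.506253
P(A) = 0.05302 + 0.506253 = 0.559273

0.559273


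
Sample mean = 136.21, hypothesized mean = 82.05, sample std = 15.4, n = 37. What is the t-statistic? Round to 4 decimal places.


t = (xbar - mu0) / (s/sqrt(n))
xbar - mu0 = 136.21 - 82.05 = 54.16
sqrt(37) ≈ 6.08276253
s/sqrt(n) = 15.4 / 6.08276253 ≈ 2.53174440
t = 54.16 / 2.53174440 ≈ 21.392365

21.3924


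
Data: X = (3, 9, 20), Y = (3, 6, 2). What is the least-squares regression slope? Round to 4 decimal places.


b = sum((xi-xbar)(yi-ybar)) / sum((xi-xbar)^2)
n = 3, xbar = 32/3 ≈ 10.666667, ybar = 11/3 ≈ 3.666667
Sxy = sum((xi-xbar)(yi-ybar)) = -43/3 ≈ -14.333333
Sxx = sum((xi-xbar)^2) = 446/3 ≈ 148.666667
b = Sxy / Sxx = -43/446 ≈ -0.096413

-0.0964


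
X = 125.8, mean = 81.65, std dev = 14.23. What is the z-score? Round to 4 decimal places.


z = (X - mu) / sigma
X - mu = 125.8 - 81.65 = 44.15
z = 44.15 / 14.23 = 4415/1423 ≈ 3.102600

3.1026


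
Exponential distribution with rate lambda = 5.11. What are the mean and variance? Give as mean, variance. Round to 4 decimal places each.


mean = 1/lam, var = 1/lam^2
mean = 1 / 5.11 = 100/511 ≈ 0.195695
lam^2 = 5.11^2 = 26.1121
var = 1 / 26.1121 ≈ 0.038296

0.1957, 0.0383


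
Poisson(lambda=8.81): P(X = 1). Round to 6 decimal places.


P = e^(-lam) * lam^k / k!
e^(-8.81) ≈ 0.0001492333
lam^k = 8.81^1 = 8.81
k! = 1! = 1
P = 0.0001492333 * 8.81 / 1 ≈ 0.001315

0.001315


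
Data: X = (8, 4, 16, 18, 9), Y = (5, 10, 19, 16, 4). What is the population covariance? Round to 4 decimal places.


Cov = (1/n)*sum((xi-xbar)(yi-ybar))
n = 5, xbar = 55/5 = 11, ybar = 54/5 = 10.8
sum((xi-xbar)(yi-ybar)) = 114
Cov = 114 / 5 = 22.8

22.8000


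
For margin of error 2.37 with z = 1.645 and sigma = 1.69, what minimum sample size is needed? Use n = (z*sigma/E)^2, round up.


z*sigma/E = 1.645 * 1.69 / 2.37 ≈ 1.173017
(z*sigma/E)^2 ≈ 1.375969
round up: n = 2

2


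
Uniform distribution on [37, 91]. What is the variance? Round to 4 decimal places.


Var = (b-a)^2 / 12
(b-a)^2 = (91 - 37)^2 = 2916
Var = 2916/12 = 243

243.0000


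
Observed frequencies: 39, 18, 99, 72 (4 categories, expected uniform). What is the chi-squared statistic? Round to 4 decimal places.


chi2 = sum((O-E)^2/E), E = total/4
total = 228, E = 228/4 = 57
(39 - 57)^2 / 57 = 324 / 57 = 108/19 ≈ 5.684211
(18 - 57)^2 / 57 = 1521 / 57 = 507/19 ≈ 26.684211
(99 - 57)^2 / 57 = 1764 / 57 = 588/19 ≈ 30.947368
(72 - 57)^2 / 57 = 225 / 57 = 75/19 ≈ 3.947368
chi2 = 1278/19 ≈ 67.263158

67.2632


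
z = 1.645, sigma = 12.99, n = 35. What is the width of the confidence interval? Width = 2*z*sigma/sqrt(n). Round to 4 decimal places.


width = 2*z*sigma/sqrt(n)
2*z*sigma = 2 * 1.645 * 12.99 = 42.7371
sqrt(35) ≈ 5.916080
width = 42.7371 / 5.916080 ≈ 7.223888

7.2239


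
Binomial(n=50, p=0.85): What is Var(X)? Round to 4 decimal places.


Var = n*p*(1-p) = 50 * 0.85 * 0.15 = 6.375

6.3750


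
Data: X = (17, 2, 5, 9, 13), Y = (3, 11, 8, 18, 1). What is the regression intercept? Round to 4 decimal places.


a = ybar - b*xbar, where b = sum((xi-xbar)(yi-ybar)) / sum((xi-xbar)^2)
n = 5, xbar = 46/5 = 9.2, ybar = 41/5 = 8.2
Sxy = sum((xi-xbar)(yi-ybar)) = -89.2
Sxx = sum((xi-xbar)^2) = 144.8
b = Sxy / Sxx = -223/362 ≈ -0.616022
a = 8.2 - (-0.616022) * 9.2 = 2510/181 ≈ 13.867403

13.8674


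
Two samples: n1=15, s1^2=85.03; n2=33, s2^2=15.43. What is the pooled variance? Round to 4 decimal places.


sp^2 = ((n1-1)*s1^2 + (n2-1)*s2^2)/(n1+n2-2)
(n1-1)*s1^2 = 14 * 85.03 = 1190.42
(n2-1)*s2^2 = 32 * 15.43 = 493.76
numerator = 1190.42 + 493.76 = 1684.18
n1+n2-2 = 46
sp^2 = 1684.18 / 46 = 84209/2300 ≈ 36.612609

36.6126


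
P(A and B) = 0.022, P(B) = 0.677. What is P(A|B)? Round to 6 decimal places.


P(A|B) = P(A and B) / P(B) = 0.022 / 0.677 = 22/677 ≈ 0.03249631

0.032496


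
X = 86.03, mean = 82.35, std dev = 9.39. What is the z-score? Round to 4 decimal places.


z = (X - mu) / sigma
X - mu = 86.03 - 82.35 = 3.68
z = 3.68 / 9.39 = 368/939 ≈ 0.391906

0.3919


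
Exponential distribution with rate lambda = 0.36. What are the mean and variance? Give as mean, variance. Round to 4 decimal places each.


mean = 1/lam, var = 1/lam^2
mean = 1 / 0.36 = 25/9 ≈ 2.777778
lam^2 = 0.36^2 = 0.1296
var = 1 / 0.1296 = 625/81 ≈ 7.716049

2.7778, 7.7160


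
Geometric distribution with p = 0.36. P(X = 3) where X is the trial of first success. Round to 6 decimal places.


P = (1-p)^(k-1) * p
(1-p)^(k-1) = 0.64^2 = 0.4096
P = 0.4096 * 0.36 = 0.147456

0.147456


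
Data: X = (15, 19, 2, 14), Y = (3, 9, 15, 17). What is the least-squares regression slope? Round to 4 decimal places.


b = sum((xi-xbar)(yi-ybar)) / sum((xi-xbar)^2)
n = 4, xbar = 50/4 = 12.5, ybar = 44/4 = 11
Sxy = sum((xi-xbar)(yi-ybar)) = -66
Sxx = sum((xi-xbar)^2) = 161
b = Sxy / Sxx = -66/161 ≈ -0.409938

-0.4099


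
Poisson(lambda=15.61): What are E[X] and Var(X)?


E[X] = Var(X) = lambda = 15.61

15.61, 15.61


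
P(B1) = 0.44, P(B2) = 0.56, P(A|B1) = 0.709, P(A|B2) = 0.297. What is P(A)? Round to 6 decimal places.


P(A) = P(A|B1)*P(B1) + P(A|B2)*P(B2)
P(A|B1)*P(B1) = 0.709 * 0.44 = 0.31196
P(A|B2)*P(B2) = 0.297 * 0.56 = 0.16632
P(A) = 0.31196 + 0.16632 = 0.47828

0.478280


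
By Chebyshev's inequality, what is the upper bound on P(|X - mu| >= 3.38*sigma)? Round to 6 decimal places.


P <= 1/k^2
k^2 = 3.38^2 = 11.4244
1/k^2 = 1 / 11.4244 ≈ 0.08753195

0.087532


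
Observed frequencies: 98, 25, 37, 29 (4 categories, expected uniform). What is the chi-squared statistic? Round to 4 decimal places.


chi2 = sum((O-E)^2/E), E = total/4
total = 189, E = 189/4 = 47.25
(98 - 47.25)^2 / 47.25 = 2575.5625 / 47.25 = 5887/108 ≈ 54.509259
(25 - 47.25)^2 / 47.25 = 495.0625 / 47.25 = 7921/756 ≈ 10.477513
(37 - 47.25)^2 / 47.25 = 105.0625 / 47.25 = 1681/756 ≈ 2.223545
(29 - 47.25)^2 / 47.25 = 333.0625 / 47.25 = 5329/756 ≈ 7.048942
chi2 = 2005/27 ≈ 74.259259

74.2593


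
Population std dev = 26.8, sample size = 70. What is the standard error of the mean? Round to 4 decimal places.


SE = sigma / sqrt(n)
sqrt(70) ≈ 8.366600
SE = 26.8 / 8.366600 ≈ 3.203213

3.2032


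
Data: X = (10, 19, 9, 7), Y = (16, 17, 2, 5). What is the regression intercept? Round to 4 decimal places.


a = ybar - b*xbar, where b = sum((xi-xbar)(yi-ybar)) / sum((xi-xbar)^2)
n = 4, xbar = 45/4 = 11.25, ybar = 40/4 = 10
Sxy = sum((xi-xbar)(yi-ybar)) = 86
Sxx = sum((xi-xbar)^2) = 84.75
b = Sxy / Sxx = 344/339 ≈ 1.014749
a = 10 - 1.014749 * 11.25 = -160/113 ≈ -1.415929

-1.4159


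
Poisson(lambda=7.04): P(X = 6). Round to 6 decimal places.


P = e^(-lam) * lam^k / k!
e^(-7.04) ≈ 0.0008761266
lam^k = 7.04^6 ≈ 121740.744926
k! = 6! = 720
P = 0.0008761266 * 121740.744926 / 720 ≈ 0.148139

0.148139


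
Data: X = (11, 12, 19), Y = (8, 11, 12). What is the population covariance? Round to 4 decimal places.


Cov = (1/n)*sum((xi-xbar)(yi-ybar))
n = 3, xbar = 42/3 = 14, ybar = 31/3 ≈ 10.333333
sum((xi-xbar)(yi-ybar)) = 14
Cov = 14 / 3 = 14/3 ≈ 4.666667

4.6667


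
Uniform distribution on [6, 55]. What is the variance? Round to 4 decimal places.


Var = (b-a)^2 / 12
(b-a)^2 = (55 - 6)^2 = 2401
Var = 2401/12 ≈ 200.083333

200.0833


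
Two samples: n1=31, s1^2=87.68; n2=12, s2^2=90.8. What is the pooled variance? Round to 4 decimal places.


sp^2 = ((n1-1)*s1^2 + (n2-1)*s2^2)/(n1+n2-2)
(n1-1)*s1^2 = 30 * 87.68 = 2630.4
(n2-1)*s2^2 = 11 * 90.8 = 998.8
numerator = 2630.4 + 998.8 = 3629.2
n1+n2-2 = 41
sp^2 = 3629.2 / 41 = 18146/205 ≈ 88.517073

88.5171


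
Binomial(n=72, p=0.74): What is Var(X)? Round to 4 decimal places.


Var = n*p*(1-p) = 72 * 0.74 * 0.26 = 13.8528

13.8528


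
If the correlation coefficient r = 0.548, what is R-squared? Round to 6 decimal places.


R^2 = r^2 = (0.548)^2 = 0.300304

0.300304


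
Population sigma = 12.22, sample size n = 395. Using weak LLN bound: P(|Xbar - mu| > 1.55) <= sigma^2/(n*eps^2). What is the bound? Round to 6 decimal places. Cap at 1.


bound = min(1, sigma^2/(n*eps^2))
sigma^2 = 12.22^2 = 149.3284
n*eps^2 = 395 * 1.55^2 = 395 * 2.4025 = 948.9875
sigma^2/(n*eps^2) = 149.3284 / 948.9875 ≈ 0.15735550

0.157355


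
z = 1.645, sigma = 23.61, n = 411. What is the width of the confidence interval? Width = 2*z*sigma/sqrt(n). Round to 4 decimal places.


width = 2*z*sigma/sqrt(n)
2*z*sigma = 2 * 1.645 * 23.61 = 77.6769
sqrt(411) ≈ 20.273135
width = 77.6769 / 20.273135 ≈ 3.831519

3.8315


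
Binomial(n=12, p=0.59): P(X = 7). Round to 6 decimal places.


P = C(n,k) * p^k * (1-p)^(n-k)
C(12,7) = 792
p^k = 0.59^7 ≈ 0.02488651
(1-p)^(n-k) = 0.41^5 ≈ 0.01158562
P = 792 * 0.02488651 * 0.01158562 ≈ 0.228354

0.228354


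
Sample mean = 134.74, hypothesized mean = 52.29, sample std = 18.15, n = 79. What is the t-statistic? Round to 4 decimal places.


t = (xbar - mu0) / (s/sqrt(n))
xbar - mu0 = 134.74 - 52.29 = 82.45
sqrt(79) ≈ 8.88819442
s/sqrt(n) = 18.15 / 8.88819442 ≈ 2.04203454
t = 82.45 / 2.04203454 ≈ 40.376398

40.3764


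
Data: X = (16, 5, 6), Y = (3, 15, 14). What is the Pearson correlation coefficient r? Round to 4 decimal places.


r = sum((xi-xbar)(yi-ybar)) / sqrt(sum((xi-xbar)^2) * sum((yi-ybar)^2))
n = 3, xbar = 27/3 = 9, ybar = 32/3 ≈ 10.666667
Sxy = sum((xi-xbar)(yi-ybar)) = -81
Sxx = sum((xi-xbar)^2) = 74
Syy = sum((yi-ybar)^2) = 266/3 ≈ 88.666667
sqrt(Sxx*Syy) ≈ 81.002058
r = Sxy / sqrt(Sxx*Syy) = -81 / 81.002058 ≈ -0.999975

-1.0000


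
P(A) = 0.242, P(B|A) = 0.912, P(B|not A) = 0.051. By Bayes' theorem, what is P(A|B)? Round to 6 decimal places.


P(A|B) = P(B|A)*P(A) / P(B), P(B) = P(B|A)*P(A) + P(B|not A)*P(not A)
P(B|A)*P(A) = 0.912 * 0.242 = 0.220704
P(B|not A)*P(not A) = 0.051 * 0.758 = 0.038658
P(B) = 0.220704 + 0.038658 = 0.259362
P(A|B) = 0.220704 / 0.259362 ≈ 0.85094964

0.850950


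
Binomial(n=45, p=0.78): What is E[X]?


E[X] = n*p = 45 * 0.78 = 35.1

35.1


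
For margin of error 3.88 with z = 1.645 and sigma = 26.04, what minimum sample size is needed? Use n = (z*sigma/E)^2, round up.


z*sigma/E = 1.645 * 26.04 / 3.88 ≈ 11.040155
(z*sigma/E)^2 ≈ 121.885014
round up: n = 122

122


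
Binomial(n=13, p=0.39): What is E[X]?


E[X] = n*p = 13 * 0.39 = 5.07

5.07


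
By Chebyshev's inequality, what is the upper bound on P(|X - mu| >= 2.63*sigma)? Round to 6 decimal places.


P <= 1/k^2
k^2 = 2.63^2 = 6.9169
1/k^2 = 1 / 6.9169 ≈ 0.14457344

0.144573


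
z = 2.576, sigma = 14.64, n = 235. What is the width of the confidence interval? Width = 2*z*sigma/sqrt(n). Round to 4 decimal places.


width = 2*z*sigma/sqrt(n)
2*z*sigma = 2 * 2.576 * 14.64 = 75.42528
sqrt(235) ≈ 15.329710
width = 75.42528 / 15.329710 ≈ 4.920203

4.9202


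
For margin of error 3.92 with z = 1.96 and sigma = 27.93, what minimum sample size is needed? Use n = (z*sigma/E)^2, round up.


z*sigma/E = 1.96 * 27.93 / 3.92 = 13.965
(z*sigma/E)^2 = 195.021225
round up: n = 196

196


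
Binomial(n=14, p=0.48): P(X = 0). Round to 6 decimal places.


P = C(n,k) * p^k * (1-p)^(n-k)
C(14,0) = 1
p^k = 0.48^0 = 1
(1-p)^(n-k) = 0.52^14 ≈ 0.0001056931
P = 1 * 1 * 0.0001056931 ≈ 0.000106

0.000106


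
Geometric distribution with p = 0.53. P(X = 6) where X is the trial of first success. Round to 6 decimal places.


P = (1-p)^(k-1) * p
(1-p)^(k-1) = 0.47^5 ≈ 0.02293450
P = 0.02293450 * 0.53 ≈ 0.01215529

0.012155


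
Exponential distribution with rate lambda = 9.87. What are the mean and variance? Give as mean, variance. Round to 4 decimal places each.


mean = 1/lam, var = 1/lam^2
mean = 1 / 9.87 = 100/987 ≈ 0.101317
lam^2 = 9.87^2 = 97.4169
var = 1 / 97.4169 ≈ 0.010265

0.1013, 0.0103


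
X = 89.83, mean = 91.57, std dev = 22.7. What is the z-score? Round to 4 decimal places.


z = (X - mu) / sigma
X - mu = 89.83 - 91.57 = -1.74
z = -1.74 / 22.7 = -87/1135 ≈ -0.076652

-0.0767


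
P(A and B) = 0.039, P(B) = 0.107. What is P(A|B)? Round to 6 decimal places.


P(A|B) = P(A and B) / P(B) = 0.039 / 0.107 = 39/107 ≈ 0.36448598

0.364486


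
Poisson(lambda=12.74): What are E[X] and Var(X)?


E[X] = Var(X) = lambda = 12.74

12.74, 12.74


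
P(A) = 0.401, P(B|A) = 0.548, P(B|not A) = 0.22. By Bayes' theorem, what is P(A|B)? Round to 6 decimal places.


P(A|B) = P(B|A)*P(A) / P(B), P(B) = P(B|A)*P(A) + P(B|not A)*P(not A)
P(B|A)*P(A) = 0.548 * 0.401 = 0.219748
P(B|not A)*P(not A) = 0.22 * 0.599 = 0.13178
P(B) = 0.219748 + 0.13178 = 0.351528
P(A|B) = 0.219748 / 0.351528 ≈ 0.62512232

0.625122


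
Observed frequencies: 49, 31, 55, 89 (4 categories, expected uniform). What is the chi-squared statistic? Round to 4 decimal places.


chi2 = sum((O-E)^2/E), E = total/4
total = 224, E = 224/4 = 56
(49 - 56)^2 / 56 = 49 / 56 = 0.875
(31 - 56)^2 / 56 = 625 / 56 = 625/56 ≈ 11.160714
(55 - 56)^2 / 56 = 1 / 56 = 1/56 ≈ 0.017857
(89 - 56)^2 / 56 = 1089 / 56 = 1089/56 ≈ 19.446429
chi2 = 31.5

31.5000


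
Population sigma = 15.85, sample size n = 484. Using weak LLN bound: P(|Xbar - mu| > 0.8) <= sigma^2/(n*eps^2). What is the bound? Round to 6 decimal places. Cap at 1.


bound = min(1, sigma^2/(n*eps^2))
sigma^2 = 15.85^2 = 251.2225
n*eps^2 = 484 * 0.8^2 = 484 * 0.64 = 309.76
sigma^2/(n*eps^2) = 251.2225 / 309.76 ≈ 0.81102305

0.811023


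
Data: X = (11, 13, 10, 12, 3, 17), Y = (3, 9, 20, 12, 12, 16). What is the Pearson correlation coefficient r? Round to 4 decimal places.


r = sum((xi-xbar)(yi-ybar)) / sqrt(sum((xi-xbar)^2) * sum((yi-ybar)^2))
n = 6, xbar = 66/6 = 11, ybar = 72/6 = 12
Sxy = sum((xi-xbar)(yi-ybar)) = 10
Sxx = sum((xi-xbar)^2) = 106
Syy = sum((yi-ybar)^2) = 170
sqrt(Sxx*Syy) ≈ 134.238594
r = Sxy / sqrt(Sxx*Syy) = 10 / 134.238594 ≈ 0.074494

0.0745


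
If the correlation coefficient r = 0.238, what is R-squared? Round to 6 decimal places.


R^2 = r^2 = (0.238)^2 = 0.056644

0.056644


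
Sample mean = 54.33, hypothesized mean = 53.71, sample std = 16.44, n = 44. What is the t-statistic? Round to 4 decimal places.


t = (xbar - mu0) / (s/sqrt(n))
xbar - mu0 = 54.33 - 53.71 = 0.62
sqrt(44) ≈ 6.63324958
s/sqrt(n) = 16.44 / 6.63324958 ≈ 2.47842325
t = 0.62 / 2.47842325 ≈ 0.250159

0.2502


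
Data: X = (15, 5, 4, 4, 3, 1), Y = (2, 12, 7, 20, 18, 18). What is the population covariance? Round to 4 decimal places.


Cov = (1/n)*sum((xi-xbar)(yi-ybar))
n = 6, xbar = 32/6 = 16/3 ≈ 5.333333, ybar = 77/6 ≈ 12.833333
sum((xi-xbar)(yi-ybar)) = -422/3 ≈ -140.666667
Cov = -140.666667 / 6 = -211/9 ≈ -23.444444

-23.4444


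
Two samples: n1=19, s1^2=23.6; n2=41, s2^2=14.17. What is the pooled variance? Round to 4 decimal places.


sp^2 = ((n1-1)*s1^2 + (n2-1)*s2^2)/(n1+n2-2)
(n1-1)*s1^2 = 18 * 23.6 = 424.8
(n2-1)*s2^2 = 40 * 14.17 = 566.8
numerator = 424.8 + 566.8 = 991.6
n1+n2-2 = 58
sp^2 = 991.6 / 58 = 2479/145 ≈ 17.096552

17.0966


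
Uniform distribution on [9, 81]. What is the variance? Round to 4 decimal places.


Var = (b-a)^2 / 12
(b-a)^2 = (81 - 9)^2 = 5184
Var = 5184/12 = 432

432.0000


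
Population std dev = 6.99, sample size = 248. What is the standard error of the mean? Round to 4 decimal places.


SE = sigma / sqrt(n)
sqrt(248) ≈ 15.748016
SE = 6.99 / 15.748016 ≈ 0.443865

0.4439


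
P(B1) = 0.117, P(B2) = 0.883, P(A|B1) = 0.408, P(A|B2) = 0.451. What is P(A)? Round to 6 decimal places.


P(A) = P(A|B1)*P(B1) + P(A|B2)*P(B2)
P(A|B1)*P(B1) = 0.408 * 0.117 = 0.047736
P(A|B2)*P(B2) = 0.451 * 0.883 = 0.398233
P(A) = 0.047736 + 0.398233 = 0.445969

0.445969


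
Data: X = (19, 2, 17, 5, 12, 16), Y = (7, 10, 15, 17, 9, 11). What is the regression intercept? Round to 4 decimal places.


a = ybar - b*xbar, where b = sum((xi-xbar)(yi-ybar)) / sum((xi-xbar)^2)
n = 6, xbar = 71/6 ≈ 11.833333, ybar = 69/6 = 11.5
Sxy = sum((xi-xbar)(yi-ybar)) = -39.5
Sxx = sum((xi-xbar)^2) = 1433/6 ≈ 238.833333
b = Sxy / Sxx = -237/1433 ≈ -0.165387
a = 11.5 - (-0.165387) * 11.833333 = 19284/1433 ≈ 13.457083

13.4571


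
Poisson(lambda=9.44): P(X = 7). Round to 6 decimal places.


P = e^(-lam) * lam^k / k!
e^(-9.44) ≈ 0.00007948041
lam^k = 9.44^7 ≈ 6680422.961525
k! = 7! = 5040
P = 0.00007948041 * 6680422.961525 / 5040 ≈ 0.105350

0.105350


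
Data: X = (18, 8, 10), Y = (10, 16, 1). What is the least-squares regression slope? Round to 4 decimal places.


b = sum((xi-xbar)(yi-ybar)) / sum((xi-xbar)^2)
n = 3, xbar = 36/3 = 12, ybar = 27/3 = 9
Sxy = sum((xi-xbar)(yi-ybar)) = -6
Sxx = sum((xi-xbar)^2) = 56
b = Sxy / Sxx = -3/28 ≈ -0.107143

-0.1071


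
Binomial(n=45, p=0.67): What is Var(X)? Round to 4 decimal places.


Var = n*p*(1-p) = 45 * 0.67 * 0.33 = 9.9495

9.9495


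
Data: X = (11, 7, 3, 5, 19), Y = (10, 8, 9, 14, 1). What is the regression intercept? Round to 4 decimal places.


a = ybar - b*xbar, where b = sum((xi-xbar)(yi-ybar)) / sum((xi-xbar)^2)
n = 5, xbar = 45/5 = 9, ybar = 42/5 = 8.4
Sxy = sum((xi-xbar)(yi-ybar)) = -96
Sxx = sum((xi-xbar)^2) = 160
b = Sxy / Sxx = -0.6
a = 8.4 - (-0.6) * 9 = 13.8

13.8000


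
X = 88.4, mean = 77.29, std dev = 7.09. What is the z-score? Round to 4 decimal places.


z = (X - mu) / sigma
X - mu = 88.4 - 77.29 = 11.11
z = 11.11 / 7.09 = 1111/709 ≈ 1.566996

1.5670


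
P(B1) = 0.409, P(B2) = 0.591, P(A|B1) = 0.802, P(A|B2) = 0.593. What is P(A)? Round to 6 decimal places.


P(A) = P(A|B1)*P(B1) + P(A|B2)*P(B2)
P(A|B1)*P(B1) = 0.802 * 0.409 = 0.328018
P(A|B2)*P(B2) = 0.593 * 0.591 = 0.350463
P(A) = 0.328018 + 0.350463 = 0.678481

0.678481


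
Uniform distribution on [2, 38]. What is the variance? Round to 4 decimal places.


Var = (b-a)^2 / 12
(b-a)^2 = (38 - 2)^2 = 1296
Var = 1296/12 = 108

108.0000


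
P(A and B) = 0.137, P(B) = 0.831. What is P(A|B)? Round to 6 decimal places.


P(A|B) = P(A and B) / P(B) = 0.137 / 0.831 = 137/831 ≈ 0.16486161

0.164862


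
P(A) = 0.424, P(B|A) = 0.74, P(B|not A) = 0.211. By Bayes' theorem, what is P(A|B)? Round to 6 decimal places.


P(A|B) = P(B|A)*P(A) / P(B), P(B) = P(B|A)*P(A) + P(B|not A)*P(not A)
P(B|A)*P(A) = 0.74 * 0.424 = 0.31376
P(B|not A)*P(not A) = 0.211 * 0.576 = 0.121536
P(B) = 0.31376 + 0.121536 = 0.435296
P(A|B) = 0.31376 / 0.435296 ≈ 0.72079688

0.720797


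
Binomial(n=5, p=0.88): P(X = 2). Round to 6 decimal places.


P = C(n,k) * p^k * (1-p)^(n-k)
C(5,2) = 10
p^k = 0.88^2 = 0.7744
(1-p)^(n-k) = 0.12^3 = 0.001728
P = 10 * 0.7744 * 0.001728 ≈ 0.013382

0.013382


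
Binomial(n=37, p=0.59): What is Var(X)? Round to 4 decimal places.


Var = n*p*(1-p) = 37 * 0.59 * 0.41 = 8.9503

8.9503


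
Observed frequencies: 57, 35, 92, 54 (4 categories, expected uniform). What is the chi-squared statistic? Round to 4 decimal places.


chi2 = sum((O-E)^2/E), E = total/4
total = 238, E = 238/4 = 59.5
(57 - 59.5)^2 / 59.5 = 6.25 / 59.5 = 25/238 ≈ 0.105042
(35 - 59.5)^2 / 59.5 = 600.25 / 59.5 = 343/34 ≈ 10.088235
(92 - 59.5)^2 / 59.5 = 1056.25 / 59.5 = 4225/238 ≈ 17.752101
(54 - 59.5)^2 / 59.5 = 30.25 / 59.5 = 121/238 ≈ 0.508403
chi2 = 3386/119 ≈ 28.453782

28.4538


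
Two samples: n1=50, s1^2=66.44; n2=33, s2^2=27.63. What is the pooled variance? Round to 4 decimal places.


sp^2 = ((n1-1)*s1^2 + (n2-1)*s2^2)/(n1+n2-2)
(n1-1)*s1^2 = 49 * 66.44 = 3255.56
(n2-1)*s2^2 = 32 * 27.63 = 884.16
numerator = 3255.56 + 884.16 = 4139.72
n1+n2-2 = 81
sp^2 = 4139.72 / 81 = 103493/2025 ≈ 51.107654

51.1077


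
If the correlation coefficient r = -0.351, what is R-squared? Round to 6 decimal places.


R^2 = r^2 = (-0.351)^2 = 0.123201

0.123201


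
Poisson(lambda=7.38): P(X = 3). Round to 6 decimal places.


P = e^(-lam) * lam^k / k!
e^(-7.38) ≈ 0.0006236009
lam^k = 7.38^3 = 401.947272
k! = 3! = 6
P = 0.0006236009 * 401.947272 / 6 ≈ 0.041776

0.041776


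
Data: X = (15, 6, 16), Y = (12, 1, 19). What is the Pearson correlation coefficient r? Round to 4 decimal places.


r = sum((xi-xbar)(yi-ybar)) / sqrt(sum((xi-xbar)^2) * sum((yi-ybar)^2))
n = 3, xbar = 37/3 ≈ 12.333333, ybar = 32/3 ≈ 10.666667
Sxy = sum((xi-xbar)(yi-ybar)) = 286/3 ≈ 95.333333
Sxx = sum((xi-xbar)^2) = 182/3 ≈ 60.666667
Syy = sum((yi-ybar)^2) = 494/3 ≈ 164.666667
sqrt(Sxx*Syy) ≈ 99.948876
r = Sxy / sqrt(Sxx*Syy) = 95.333333 / 99.948876 ≈ 0.953821

0.9538


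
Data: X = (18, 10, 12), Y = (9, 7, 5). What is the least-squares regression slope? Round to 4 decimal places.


b = sum((xi-xbar)(yi-ybar)) / sum((xi-xbar)^2)
n = 3, xbar = 40/3 ≈ 13.333333, ybar = 21/3 = 7
Sxy = sum((xi-xbar)(yi-ybar)) = 12
Sxx = sum((xi-xbar)^2) = 104/3 ≈ 34.666667
b = Sxy / Sxx = 9/26 ≈ 0.346154

0.3462


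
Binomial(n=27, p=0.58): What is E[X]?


E[X] = n*p = 27 * 0.58 = 15.66

15.66


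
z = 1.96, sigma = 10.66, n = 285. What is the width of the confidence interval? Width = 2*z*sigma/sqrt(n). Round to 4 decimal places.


width = 2*z*sigma/sqrt(n)
2*z*sigma = 2 * 1.96 * 10.66 = 41.7872
sqrt(285) ≈ 16.881943
width = 41.7872 / 16.881943 ≈ 2.475260

2.4753


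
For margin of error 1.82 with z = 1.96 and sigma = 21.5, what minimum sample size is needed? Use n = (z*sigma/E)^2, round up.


z*sigma/E = 1.96 * 21.5 / 1.82 = 301/13 ≈ 23.153846
(z*sigma/E)^2 = 90601/169 ≈ 536.100592
round up: n = 537

537


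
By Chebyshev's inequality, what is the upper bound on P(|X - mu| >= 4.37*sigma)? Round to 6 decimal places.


P <= 1/k^2
k^2 = 4.37^2 = 19.0969
1/k^2 = 1 / 19.0969 ≈ 0.05236452

0.052365


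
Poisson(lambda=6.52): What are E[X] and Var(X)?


E[X] = Var(X) = lambda = 6.52

6.52, 6.52


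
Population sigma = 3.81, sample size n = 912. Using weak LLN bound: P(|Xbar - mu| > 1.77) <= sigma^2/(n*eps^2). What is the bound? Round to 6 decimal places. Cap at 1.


bound = min(1, sigma^2/(n*eps^2))
sigma^2 = 3.81^2 = 14.5161
n*eps^2 = 912 * 1.77^2 = 912 * 3.1329 = 2857.2048
sigma^2/(n*eps^2) = 14.5161 / 2857.2048 ≈ 0.00508052

0.005081


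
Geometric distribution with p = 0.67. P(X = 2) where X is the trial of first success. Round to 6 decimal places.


P = (1-p)^(k-1) * p
(1-p)^(k-1) = 0.33^1 = 0.33
P = 0.33 * 0.67 = 0.2211

0.221100


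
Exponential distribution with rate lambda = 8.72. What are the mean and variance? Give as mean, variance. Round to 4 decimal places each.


mean = 1/lam, var = 1/lam^2
mean = 1 / 8.72 = 25/218 ≈ 0.114679
lam^2 = 8.72^2 = 76.0384
var = 1 / 76.0384 ≈ 0.013151

0.1147, 0.0132


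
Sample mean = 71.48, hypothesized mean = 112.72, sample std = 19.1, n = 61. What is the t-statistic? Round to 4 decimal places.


t = (xbar - mu0) / (s/sqrt(n))
xbar - mu0 = 71.48 - 112.72 = -41.24
sqrt(61) ≈ 7.81024968
s/sqrt(n) = 19.1 / 7.81024968 ≈ 2.44550441
t = -41.24 / 2.44550441 ≈ -16.863597

-16.8636


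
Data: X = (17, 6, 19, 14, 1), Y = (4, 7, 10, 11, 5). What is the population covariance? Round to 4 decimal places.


Cov = (1/n)*sum((xi-xbar)(yi-ybar))
n = 5, xbar = 57/5 = 11.4, ybar = 37/5 = 7.4
sum((xi-xbar)(yi-ybar)) = 37.2
Cov = 37.2 / 5 = 7.44

7.4400


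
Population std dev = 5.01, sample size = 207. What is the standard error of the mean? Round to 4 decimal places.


SE = sigma / sqrt(n)
sqrt(207) ≈ 14.387495
SE = 5.01 / 14.387495 ≈ 0.348219

0.3482


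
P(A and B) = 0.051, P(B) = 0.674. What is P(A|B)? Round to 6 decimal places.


P(A|B) = P(A and B) / P(B) = 0.051 / 0.674 = 51/674 ≈ 0.07566766

0.075668


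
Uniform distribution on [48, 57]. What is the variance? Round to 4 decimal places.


Var = (b-a)^2 / 12
(b-a)^2 = (57 - 48)^2 = 81
Var = 81/12 = 6.75

6.7500


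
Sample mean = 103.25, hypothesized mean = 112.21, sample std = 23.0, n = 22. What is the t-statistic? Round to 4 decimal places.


t = (xbar - mu0) / (s/sqrt(n))
xbar - mu0 = 103.25 - 112.21 = -8.96
sqrt(22) ≈ 4.69041576
s/sqrt(n) = 23.0 / 4.69041576 ≈ 4.90361648
t = -8.96 / 4.90361648 ≈ -1.827223

-1.8272


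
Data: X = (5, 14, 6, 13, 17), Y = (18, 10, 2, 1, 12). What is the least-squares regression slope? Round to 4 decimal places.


b = sum((xi-xbar)(yi-ybar)) / sum((xi-xbar)^2)
n = 5, xbar = 55/5 = 11, ybar = 43/5 = 8.6
Sxy = sum((xi-xbar)(yi-ybar)) = -14
Sxx = sum((xi-xbar)^2) = 110
b = Sxy / Sxx = -7/55 ≈ -0.127273

-0.1273


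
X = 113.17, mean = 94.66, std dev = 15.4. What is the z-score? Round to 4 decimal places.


z = (X - mu) / sigma
X - mu = 113.17 - 94.66 = 18.51
z = 18.51 / 15.4 = 1851/1540 ≈ 1.201948

1.2019


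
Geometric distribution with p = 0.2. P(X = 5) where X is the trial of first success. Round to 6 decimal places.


P = (1-p)^(k-1) * p
(1-p)^(k-1) = 0.8^4 = 0.4096
P = 0.4096 * 0.2 = 0.08192

0.081920


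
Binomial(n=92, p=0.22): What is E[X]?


E[X] = n*p = 92 * 0.22 = 20.24

20.24


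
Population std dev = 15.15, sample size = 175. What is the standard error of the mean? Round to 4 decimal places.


SE = sigma / sqrt(n)
sqrt(175) ≈ 13.228757
SE = 15.15 / 13.228757 ≈ 1.145232

1.1452


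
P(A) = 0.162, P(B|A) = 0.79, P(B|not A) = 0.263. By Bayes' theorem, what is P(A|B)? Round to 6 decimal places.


P(A|B) = P(B|A)*P(A) / P(B), P(B) = P(B|A)*P(A) + P(B|not A)*P(not A)
P(B|A)*P(A) = 0.79 * 0.162 = 0.12798
P(B|not A)*P(not A) = 0.263 * 0.838 = 0.220394
P(B) = 0.12798 + 0.220394 = 0.348374
P(A|B) = 0.12798 / 0.348374 ≈ 0.36736381

0.367364


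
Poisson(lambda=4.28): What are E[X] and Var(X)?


E[X] = Var(X) = lambda = 4.28

4.28, 4.28


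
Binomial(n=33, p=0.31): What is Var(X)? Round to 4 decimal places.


Var = n*p*(1-p) = 33 * 0.31 * 0.69 = 7.0587

7.0587


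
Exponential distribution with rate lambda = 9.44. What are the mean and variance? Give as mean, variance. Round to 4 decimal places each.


mean = 1/lam, var = 1/lam^2
mean = 1 / 9.44 = 25/236 ≈ 0.105932
lam^2 = 9.44^2 = 89.1136
var = 1 / 89.1136 ≈ 0.011222

0.1059, 0.0112


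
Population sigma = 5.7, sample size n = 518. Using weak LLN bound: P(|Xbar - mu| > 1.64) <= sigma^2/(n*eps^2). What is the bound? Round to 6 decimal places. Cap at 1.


bound = min(1, sigma^2/(n*eps^2))
sigma^2 = 5.7^2 = 32.49
n*eps^2 = 518 * 1.64^2 = 518 * 2.6896 = 1393.2128
sigma^2/(n*eps^2) = 32.49 / 1393.2128 ≈ 0.02332020

0.023320


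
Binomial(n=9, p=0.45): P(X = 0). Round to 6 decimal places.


P = C(n,k) * p^k * (1-p)^(n-k)
C(9,0) = 1
p^k = 0.45^0 = 1
(1-p)^(n-k) = 0.55^9 ≈ 0.004605367
P = 1 * 1 * 0.004605367 ≈ 0.004605

0.004605


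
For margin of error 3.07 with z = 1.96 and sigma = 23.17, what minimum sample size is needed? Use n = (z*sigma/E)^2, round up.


z*sigma/E = 1.96 * 23.17 / 3.07 = 113533/7675 ≈ 14.792573
(z*sigma/E)^2 ≈ 218.820225
round up: n = 219

219


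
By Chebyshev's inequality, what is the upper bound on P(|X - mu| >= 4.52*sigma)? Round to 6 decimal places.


P <= 1/k^2
k^2 = 4.52^2 = 20.4304
1/k^2 = 1 / 20.4304 ≈ 0.04894667

0.048947


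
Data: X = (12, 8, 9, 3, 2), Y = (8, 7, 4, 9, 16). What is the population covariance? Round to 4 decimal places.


Cov = (1/n)*sum((xi-xbar)(yi-ybar))
n = 5, xbar = 34/5 = 6.8, ybar = 44/5 = 8.8
sum((xi-xbar)(yi-ybar)) = -52.2
Cov = -52.2 / 5 = -10.44

-10.4400


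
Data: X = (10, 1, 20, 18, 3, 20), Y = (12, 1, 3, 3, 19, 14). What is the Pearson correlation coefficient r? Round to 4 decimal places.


r = sum((xi-xbar)(yi-ybar)) / sqrt(sum((xi-xbar)^2) * sum((yi-ybar)^2))
n = 6, xbar = 72/6 = 12, ybar = 52/6 = 26/3 ≈ 8.666667
Sxy = sum((xi-xbar)(yi-ybar)) = -52
Sxx = sum((xi-xbar)^2) = 370
Syy = sum((yi-ybar)^2) = 808/3 ≈ 269.333333
sqrt(Sxx*Syy) ≈ 315.679162
r = Sxy / sqrt(Sxx*Syy) = -52 / 315.679162 ≈ -0.164724

-0.1647


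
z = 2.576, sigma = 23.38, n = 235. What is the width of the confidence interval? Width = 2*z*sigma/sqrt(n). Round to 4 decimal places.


width = 2*z*sigma/sqrt(n)
2*z*sigma = 2 * 2.576 * 23.38 = 120.45376
sqrt(235) ≈ 15.329710
width = 120.45376 / 15.329710 ≈ 7.857537

7.8575


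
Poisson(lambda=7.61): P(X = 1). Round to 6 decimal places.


P = e^(-lam) * lam^k / k!
e^(-7.61) ≈ 0.0004954719
lam^k = 7.61^1 = 7.61
k! = 1! = 1
P = 0.0004954719 * 7.61 / 1 ≈ 0.003771

0.003771


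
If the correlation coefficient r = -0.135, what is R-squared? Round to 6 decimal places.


R^2 = r^2 = (-0.135)^2 = 0.018225

0.018225


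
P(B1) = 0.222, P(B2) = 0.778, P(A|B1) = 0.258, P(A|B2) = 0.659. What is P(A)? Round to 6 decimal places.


P(A) = P(A|B1)*P(B1) + P(A|B2)*P(B2)
P(A|B1)*P(B1) = 0.258 * 0.222 = 0.057276
P(A|B2)*P(B2) = 0.659 * 0.778 = 0.512702
P(A) = 0.057276 + 0.512702 = 0.569978

0.569978


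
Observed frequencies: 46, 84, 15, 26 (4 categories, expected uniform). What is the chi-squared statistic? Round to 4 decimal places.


chi2 = sum((O-E)^2/E), E = total/4
total = 171, E = 171/4 = 42.75
(46 - 42.75)^2 / 42.75 = 10.5625 / 42.75 = 169/684 ≈ 0.247076
(84 - 42.75)^2 / 42.75 = 1701.5625 / 42.75 = 3025/76 ≈ 39.802632
(15 - 42.75)^2 / 42.75 = 770.0625 / 42.75 = 1369/76 ≈ 18.013158
(26 - 42.75)^2 / 42.75 = 280.5625 / 42.75 = 4489/684 ≈ 6.562865
chi2 = 11051/171 ≈ 64.625731

64.6257


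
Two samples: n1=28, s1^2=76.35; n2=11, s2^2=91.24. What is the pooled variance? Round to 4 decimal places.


sp^2 = ((n1-1)*s1^2 + (n2-1)*s2^2)/(n1+n2-2)
(n1-1)*s1^2 = 27 * 76.35 = 2061.45
(n2-1)*s2^2 = 10 * 91.24 = 912.4
numerator = 2061.45 + 912.4 = 2973.85
n1+n2-2 = 37
sp^2 = 2973.85 / 37 = 59477/740 ≈ 80.374324

80.3743


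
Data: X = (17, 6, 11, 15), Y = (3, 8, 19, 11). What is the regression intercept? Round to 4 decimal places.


a = ybar - b*xbar, where b = sum((xi-xbar)(yi-ybar)) / sum((xi-xbar)^2)
n = 4, xbar = 49/4 = 12.25, ybar = 41/4 = 10.25
Sxy = sum((xi-xbar)(yi-ybar)) = -29.25
Sxx = sum((xi-xbar)^2) = 70.75
b = Sxy / Sxx = -117/283 ≈ -0.413428
a = 10.25 - (-0.413428) * 12.25 = 4334/283 ≈ 15.314488

15.3145


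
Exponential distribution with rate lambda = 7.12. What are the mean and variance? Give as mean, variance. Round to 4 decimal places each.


mean = 1/lam, var = 1/lam^2
mean = 1 / 7.12 = 25/178 ≈ 0.140449
lam^2 = 7.12^2 = 50.6944
var = 1 / 50.6944 ≈ 0.019726

0.1404, 0.0197


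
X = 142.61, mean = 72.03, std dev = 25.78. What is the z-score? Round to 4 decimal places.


z = (X - mu) / sigma
X - mu = 142.61 - 72.03 = 70.58
z = 70.58 / 25.78 = 3529/1289 ≈ 2.737781

2.7378


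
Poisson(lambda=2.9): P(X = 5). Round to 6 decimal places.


P = e^(-lam) * lam^k / k!
e^(-2.9) ≈ 0.05502322
lam^k = 2.9^5 = 205.11149
k! = 5! = 120
P = 0.05502322 * 205.11149 / 120 ≈ 0.094049

0.094049


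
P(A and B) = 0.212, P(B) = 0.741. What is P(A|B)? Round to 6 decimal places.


P(A|B) = P(A and B) / P(B) = 0.212 / 0.741 = 212/741 ≈ 0.28609987

0.286100


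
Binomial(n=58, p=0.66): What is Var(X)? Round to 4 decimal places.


Var = n*p*(1-p) = 58 * 0.66 * 0.34 = 13.0152

13.0152


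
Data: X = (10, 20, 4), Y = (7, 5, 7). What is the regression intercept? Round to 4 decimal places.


a = ybar - b*xbar, where b = sum((xi-xbar)(yi-ybar)) / sum((xi-xbar)^2)
n = 3, xbar = 34/3 ≈ 11.333333, ybar = 19/3 ≈ 6.333333
Sxy = sum((xi-xbar)(yi-ybar)) = -52/3 ≈ -17.333333
Sxx = sum((xi-xbar)^2) = 392/3 ≈ 130.666667
b = Sxy / Sxx = -13/98 ≈ -0.132653
a = 6.333333 - (-0.132653) * 11.333333 = 384/49 ≈ 7.836735

7.8367


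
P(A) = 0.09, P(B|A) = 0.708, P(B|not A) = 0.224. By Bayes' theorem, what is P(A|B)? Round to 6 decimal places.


P(A|B) = P(B|A)*P(A) / P(B), P(B) = P(B|A)*P(A) + P(B|not A)*P(not A)
P(B|A)*P(A) = 0.708 * 0.09 = 0.06372
P(B|not A)*P(not A) = 0.224 * 0.91 = 0.20384
P(B) = 0.06372 + 0.20384 = 0.26756
P(A|B) = 0.06372 / 0.26756 = 1593/6689 ≈ 0.23815219

0.238152


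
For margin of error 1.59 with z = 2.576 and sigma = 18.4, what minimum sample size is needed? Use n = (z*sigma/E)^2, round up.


z*sigma/E = 2.576 * 18.4 / 1.59 = 118496/3975 ≈ 29.810314
(z*sigma/E)^2 ≈ 888.654849
round up: n = 889

889


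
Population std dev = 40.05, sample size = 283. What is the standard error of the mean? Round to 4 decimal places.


SE = sigma / sqrt(n)
sqrt(283) ≈ 16.822604
SE = 40.05 / 16.822604 ≈ 2.380725

2.3807


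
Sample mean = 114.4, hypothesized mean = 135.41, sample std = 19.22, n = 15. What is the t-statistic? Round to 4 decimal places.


t = (xbar - mu0) / (s/sqrt(n))
xbar - mu0 = 114.4 - 135.41 = -21.01
sqrt(15) ≈ 3.87298335
s/sqrt(n) = 19.22 / 3.87298335 ≈ 4.96258266
t = -21.01 / 4.96258266 ≈ -4.233683

-4.2337


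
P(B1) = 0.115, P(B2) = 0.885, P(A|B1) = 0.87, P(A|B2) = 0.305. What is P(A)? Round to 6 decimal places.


P(A) = P(A|B1)*P(B1) + P(A|B2)*P(B2)
P(A|B1)*P(B1) = 0.87 * 0.115 = 0.10005
P(A|B2)*P(B2) = 0.305 * 0.885 = 0.269925
P(A) = 0.10005 + 0.269925 = 0.369975

0.369975


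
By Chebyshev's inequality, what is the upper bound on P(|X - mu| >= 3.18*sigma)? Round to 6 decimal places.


P <= 1/k^2
k^2 = 3.18^2 = 10.1124
1/k^2 = 1 / 10.1124 ≈ 0.09888849

0.098888


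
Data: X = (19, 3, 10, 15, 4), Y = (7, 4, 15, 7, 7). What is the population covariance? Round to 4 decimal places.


Cov = (1/n)*sum((xi-xbar)(yi-ybar))
n = 5, xbar = 51/5 = 10.2, ybar = 40/5 = 8
sum((xi-xbar)(yi-ybar)) = 20
Cov = 20 / 5 = 4

4.0000


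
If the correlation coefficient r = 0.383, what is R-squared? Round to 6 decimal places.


R^2 = r^2 = (0.383)^2 = 0.146689

0.146689


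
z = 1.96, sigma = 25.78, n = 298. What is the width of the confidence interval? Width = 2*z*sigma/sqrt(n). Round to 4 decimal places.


width = 2*z*sigma/sqrt(n)
2*z*sigma = 2 * 1.96 * 25.78 = 101.0576
sqrt(298) ≈ 17.262677
width = 101.0576 / 17.262677 ≈ 5.854110

5.8541


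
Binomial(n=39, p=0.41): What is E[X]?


E[X] = n*p = 39 * 0.41 = 15.99

15.99


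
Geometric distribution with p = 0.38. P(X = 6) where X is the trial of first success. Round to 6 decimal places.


P = (1-p)^(k-1) * p
(1-p)^(k-1) = 0.62^5 ≈ 0.09161328
P = 0.09161328 * 0.38 ≈ 0.03481305

0.034813


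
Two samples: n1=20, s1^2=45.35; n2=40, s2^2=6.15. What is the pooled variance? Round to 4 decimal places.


sp^2 = ((n1-1)*s1^2 + (n2-1)*s2^2)/(n1+n2-2)
(n1-1)*s1^2 = 19 * 45.35 = 861.65
(n2-1)*s2^2 = 39 * 6.15 = 239.85
numerator = 861.65 + 239.85 = 1101.5
n1+n2-2 = 58
sp^2 = 1101.5 / 58 = 2203/116 ≈ 18.991379

18.9914


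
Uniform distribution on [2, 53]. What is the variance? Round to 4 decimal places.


Var = (b-a)^2 / 12
(b-a)^2 = (53 - 2)^2 = 2601
Var = 2601/12 = 216.75

216.7500


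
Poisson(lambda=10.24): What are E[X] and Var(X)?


E[X] = Var(X) = lambda = 10.24

10.24, 10.24


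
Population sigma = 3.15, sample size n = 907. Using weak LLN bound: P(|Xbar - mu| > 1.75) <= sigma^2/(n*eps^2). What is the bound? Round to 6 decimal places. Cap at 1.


bound = min(1, sigma^2/(n*eps^2))
sigma^2 = 3.15^2 = 9.9225
n*eps^2 = 907 * 1.75^2 = 907 * 3.0625 = 2777.6875
sigma^2/(n*eps^2) = 9.9225 / 2777.6875 ≈ 0.00357222

0.003572


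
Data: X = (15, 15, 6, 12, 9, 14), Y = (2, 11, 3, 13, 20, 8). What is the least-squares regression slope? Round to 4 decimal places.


b = sum((xi-xbar)(yi-ybar)) / sum((xi-xbar)^2)
n = 6, xbar = 71/6 ≈ 11.833333, ybar = 57/6 = 9.5
Sxy = sum((xi-xbar)(yi-ybar)) = -13.5
Sxx = sum((xi-xbar)^2) = 401/6 ≈ 66.833333
b = Sxy / Sxx = -81/401 ≈ -0.201995

-0.2020


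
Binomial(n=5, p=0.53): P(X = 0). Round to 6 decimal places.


P = C(n,k) * p^k * (1-p)^(n-k)
C(5,0) = 1
p^k = 0.53^0 = 1
(1-p)^(n-k) = 0.47^5 ≈ 0.02293450
P = 1 * 1 * 0.02293450 ≈ 0.022935

0.022935


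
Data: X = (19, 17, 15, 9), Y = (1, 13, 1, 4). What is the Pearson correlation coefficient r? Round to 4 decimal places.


r = sum((xi-xbar)(yi-ybar)) / sqrt(sum((xi-xbar)^2) * sum((yi-ybar)^2))
n = 4, xbar = 60/4 = 15, ybar = 19/4 = 4.75
Sxy = sum((xi-xbar)(yi-ybar)) = 6
Sxx = sum((xi-xbar)^2) = 56
Syy = sum((yi-ybar)^2) = 96.75
sqrt(Sxx*Syy) ≈ 73.607065
r = Sxy / sqrt(Sxx*Syy) = 6 / 73.607065 ≈ 0.081514

0.0815


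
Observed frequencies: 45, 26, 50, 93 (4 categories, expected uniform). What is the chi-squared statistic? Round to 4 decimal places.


chi2 = sum((O-E)^2/E), E = total/4
total = 214, E = 214/4 = 53.5
(45 - 53.5)^2 / 53.5 = 72.25 / 53.5 = 289/214 ≈ 1.350467
(26 - 53.5)^2 / 53.5 = 756.25 / 53.5 = 3025/214 ≈ 14.135514
(50 - 53.5)^2 / 53.5 = 12.25 / 53.5 = 49/214 ≈ 0.228972
(93 - 53.5)^2 / 53.5 = 1560.25 / 53.5 = 6241/214 ≈ 29.163551
chi2 = 4802/107 ≈ 44.878505

44.8785


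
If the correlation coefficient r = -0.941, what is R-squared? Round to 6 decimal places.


R^2 = r^2 = (-0.941)^2 = 0.885481

0.885481


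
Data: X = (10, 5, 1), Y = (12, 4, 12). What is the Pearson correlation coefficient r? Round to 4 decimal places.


r = sum((xi-xbar)(yi-ybar)) / sqrt(sum((xi-xbar)^2) * sum((yi-ybar)^2))
n = 3, xbar = 16/3 ≈ 5.333333, ybar = 28/3 ≈ 9.333333
Sxy = sum((xi-xbar)(yi-ybar)) = 8/3 ≈ 2.666667
Sxx = sum((xi-xbar)^2) = 122/3 ≈ 40.666667
Syy = sum((yi-ybar)^2) = 128/3 ≈ 42.666667
sqrt(Sxx*Syy) ≈ 41.654665
r = Sxy / sqrt(Sxx*Syy) = 2.666667 / 41.654665 ≈ 0.064018

0.0640


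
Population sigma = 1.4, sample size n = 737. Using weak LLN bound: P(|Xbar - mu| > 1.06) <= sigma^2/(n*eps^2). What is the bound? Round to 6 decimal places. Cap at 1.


bound = min(1, sigma^2/(n*eps^2))
sigma^2 = 1.4^2 = 1.96
n*eps^2 = 737 * 1.06^2 = 737 * 1.1236 = 828.0932
sigma^2/(n*eps^2) = 1.96 / 828.0932 ≈ 0.00236688

0.002367


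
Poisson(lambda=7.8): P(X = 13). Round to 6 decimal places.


P = e^(-lam) * lam^k / k!
e^(-7.8) ≈ 0.0004097350
lam^k = 7.8^13 ≈ 395575909226.480091
k! = 13! = 6227020800
P = 0.0004097350 * 395575909226.480091 / 6227020800 ≈ 0.026029

0.026029


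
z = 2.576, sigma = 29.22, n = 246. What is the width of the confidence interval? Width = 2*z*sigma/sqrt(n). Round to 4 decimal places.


width = 2*z*sigma/sqrt(n)
2*z*sigma = 2 * 2.576 * 29.22 = 150.54144
sqrt(246) ≈ 15.684387
width = 150.54144 / 15.684387 ≈ 9.598172

9.5982


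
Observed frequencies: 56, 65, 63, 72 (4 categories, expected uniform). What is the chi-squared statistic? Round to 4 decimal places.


chi2 = sum((O-E)^2/E), E = total/4
total = 256, E = 256/4 = 64
(56 - 64)^2 / 64 = 64 / 64 = 1
(65 - 64)^2 / 64 = 1 / 64 = 0.015625
(63 - 64)^2 / 64 = 1 / 64 = 0.015625
(72 - 64)^2 / 64 = 64 / 64 = 1
chi2 = 2.03125

2.0313
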